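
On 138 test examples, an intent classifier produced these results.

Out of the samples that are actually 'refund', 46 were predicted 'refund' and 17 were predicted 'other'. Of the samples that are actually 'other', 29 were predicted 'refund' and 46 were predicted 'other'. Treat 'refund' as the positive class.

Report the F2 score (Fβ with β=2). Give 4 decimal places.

0.7034

Fβ = (1+β²)·TP / ((1+β²)·TP + β²·FN + FP), with β²=4
= 5·46 / (5·46 + 4·17 + 29) = 0.7034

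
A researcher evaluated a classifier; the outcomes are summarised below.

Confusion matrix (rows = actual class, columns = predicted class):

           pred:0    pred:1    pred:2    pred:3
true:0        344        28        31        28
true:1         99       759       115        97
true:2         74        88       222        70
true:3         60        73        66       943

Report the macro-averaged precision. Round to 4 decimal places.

0.6842

Per-class precision (TP/(TP+FP)):
  0: TP=344, FP=99+74+60=233 → 344/577 = 0.59619
  1: TP=759, FP=28+88+73=189 → 759/948 = 0.80063
  2: TP=222, FP=31+115+66=212 → 222/434 = 0.51152
  3: TP=943, FP=28+97+70=195 → 943/1138 = 0.82865
Macro-precision = mean = (0.59619 + 0.80063 + 0.51152 + 0.82865) / 4 = 0.6842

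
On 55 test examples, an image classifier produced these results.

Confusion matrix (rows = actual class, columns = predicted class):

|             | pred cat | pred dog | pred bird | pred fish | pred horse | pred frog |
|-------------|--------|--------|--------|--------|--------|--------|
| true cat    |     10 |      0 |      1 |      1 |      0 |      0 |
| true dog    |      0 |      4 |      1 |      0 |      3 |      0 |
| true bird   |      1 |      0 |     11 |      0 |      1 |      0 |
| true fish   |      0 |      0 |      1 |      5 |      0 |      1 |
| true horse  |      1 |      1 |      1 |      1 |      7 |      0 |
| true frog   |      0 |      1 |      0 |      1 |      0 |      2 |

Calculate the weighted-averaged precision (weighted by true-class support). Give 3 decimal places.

0.707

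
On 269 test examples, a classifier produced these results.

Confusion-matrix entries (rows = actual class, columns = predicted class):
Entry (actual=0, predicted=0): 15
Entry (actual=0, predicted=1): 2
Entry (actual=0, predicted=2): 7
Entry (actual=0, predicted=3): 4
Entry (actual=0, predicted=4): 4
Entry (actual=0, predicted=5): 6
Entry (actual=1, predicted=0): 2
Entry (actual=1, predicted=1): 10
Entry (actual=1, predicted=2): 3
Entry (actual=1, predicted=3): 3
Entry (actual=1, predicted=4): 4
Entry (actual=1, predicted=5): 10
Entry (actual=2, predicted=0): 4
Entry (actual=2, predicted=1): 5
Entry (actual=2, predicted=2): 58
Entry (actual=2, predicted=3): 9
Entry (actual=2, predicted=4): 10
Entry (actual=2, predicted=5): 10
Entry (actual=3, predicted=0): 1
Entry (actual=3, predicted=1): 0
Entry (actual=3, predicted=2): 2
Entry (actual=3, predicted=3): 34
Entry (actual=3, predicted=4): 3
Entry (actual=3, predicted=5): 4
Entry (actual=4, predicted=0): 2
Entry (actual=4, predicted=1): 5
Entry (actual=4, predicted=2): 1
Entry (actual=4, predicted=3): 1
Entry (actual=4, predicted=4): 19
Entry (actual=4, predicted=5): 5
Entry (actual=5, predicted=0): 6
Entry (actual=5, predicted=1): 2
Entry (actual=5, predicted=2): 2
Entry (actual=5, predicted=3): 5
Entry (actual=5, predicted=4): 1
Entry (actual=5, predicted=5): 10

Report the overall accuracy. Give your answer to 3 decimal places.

0.543

Accuracy = trace / total = (15+10+58+34+19+10=146) / 269 = 146/269 = 0.543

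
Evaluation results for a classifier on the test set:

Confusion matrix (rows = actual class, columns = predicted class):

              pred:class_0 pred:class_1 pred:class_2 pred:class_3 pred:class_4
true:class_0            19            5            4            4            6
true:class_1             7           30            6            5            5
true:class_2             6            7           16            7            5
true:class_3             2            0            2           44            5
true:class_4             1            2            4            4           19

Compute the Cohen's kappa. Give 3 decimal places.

0.490

Observed agreement pₒ = trace/N = 128/215 = 0.5953
Expected agreement pₑ = Σ (rowᵢ·colᵢ)/N² = (38·35 + 53·44 + 41·32 + 53·64 + 30·40)/215² = 0.2069
κ = (pₒ − pₑ)/(1 − pₑ) = (0.5953 − 0.2069)/(1 − 0.2069) = 0.490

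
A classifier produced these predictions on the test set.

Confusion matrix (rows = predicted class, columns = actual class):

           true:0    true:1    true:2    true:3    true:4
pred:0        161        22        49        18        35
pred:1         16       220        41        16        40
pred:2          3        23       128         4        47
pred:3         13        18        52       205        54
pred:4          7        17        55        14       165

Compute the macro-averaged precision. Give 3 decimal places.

0.618

Per-class precision (TP/(TP+FP)):
  0: TP=161, FP=22+49+18+35=124 → 161/285 = 0.5649
  1: TP=220, FP=16+41+16+40=113 → 220/333 = 0.6607
  2: TP=128, FP=3+23+4+47=77 → 128/205 = 0.6244
  3: TP=205, FP=13+18+52+54=137 → 205/342 = 0.5994
  4: TP=165, FP=7+17+55+14=93 → 165/258 = 0.6395
Macro-precision = mean = (0.5649 + 0.6607 + 0.6244 + 0.5994 + 0.6395) / 5 = 0.618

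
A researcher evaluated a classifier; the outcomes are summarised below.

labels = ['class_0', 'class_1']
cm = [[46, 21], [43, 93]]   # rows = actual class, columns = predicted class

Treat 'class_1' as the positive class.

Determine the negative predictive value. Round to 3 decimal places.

NPV = TN/(TN+FN) = 46/(46+43) = 0.517

0.517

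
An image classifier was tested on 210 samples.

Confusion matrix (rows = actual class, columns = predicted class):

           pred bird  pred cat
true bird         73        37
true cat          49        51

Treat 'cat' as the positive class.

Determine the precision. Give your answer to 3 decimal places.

0.580

Precision = TP/(TP+FP) = 51/(51+37) = 51/88 = 0.580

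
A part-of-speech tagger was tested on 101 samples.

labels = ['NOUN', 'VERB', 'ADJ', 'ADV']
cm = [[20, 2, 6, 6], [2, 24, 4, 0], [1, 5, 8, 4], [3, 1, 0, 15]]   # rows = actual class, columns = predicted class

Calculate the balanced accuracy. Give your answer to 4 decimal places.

0.6555

Balanced accuracy = mean of per-class recall.
  NOUN: recall = 20/34 = 0.58824
  VERB: recall = 24/30 = 0.80000
  ADJ: recall = 8/18 = 0.44444
  ADV: recall = 15/19 = 0.78947
Mean = (0.58824 + 0.80000 + 0.44444 + 0.78947) / 4 = 0.6555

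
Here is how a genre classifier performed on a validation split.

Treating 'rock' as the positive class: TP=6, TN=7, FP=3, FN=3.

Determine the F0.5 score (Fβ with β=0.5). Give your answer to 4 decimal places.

0.6667

Fβ = (1+β²)·TP / ((1+β²)·TP + β²·FN + FP), with β²=1/4
= 1.25·6 / (1.25·6 + 0.25·3 + 3) = 0.6667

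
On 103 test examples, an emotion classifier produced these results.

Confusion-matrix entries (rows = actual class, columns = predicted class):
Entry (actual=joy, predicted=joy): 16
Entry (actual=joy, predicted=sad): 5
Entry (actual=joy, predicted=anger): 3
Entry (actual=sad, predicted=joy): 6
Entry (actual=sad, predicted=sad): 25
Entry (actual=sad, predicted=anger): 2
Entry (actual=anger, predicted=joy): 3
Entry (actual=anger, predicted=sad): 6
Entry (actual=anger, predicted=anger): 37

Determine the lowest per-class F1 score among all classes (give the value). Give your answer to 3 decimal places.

Per-class F1 score (2·TP/(2·TP+FP+FN)):
  joy: TP=16, FP=6+3=9, FN=5+3=8 → 32/49 = 0.6531
  sad: TP=25, FP=5+6=11, FN=6+2=8 → 50/69 = 0.7246
  anger: TP=37, FP=3+2=5, FN=3+6=9 → 74/88 = 0.8409
Lowest is class 'joy' with F1 score = 0.653.

0.653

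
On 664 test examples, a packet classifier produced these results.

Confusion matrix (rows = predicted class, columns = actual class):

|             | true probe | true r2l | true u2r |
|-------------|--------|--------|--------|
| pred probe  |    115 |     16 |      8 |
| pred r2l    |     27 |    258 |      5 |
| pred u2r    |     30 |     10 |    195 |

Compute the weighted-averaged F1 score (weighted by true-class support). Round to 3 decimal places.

0.852

Per-class F1 score (2·TP/(2·TP+FP+FN)):
  probe: TP=115, FP=16+8=24, FN=27+30=57 → 230/311 = 0.7395
  r2l: TP=258, FP=27+5=32, FN=16+10=26 → 516/574 = 0.8990
  u2r: TP=195, FP=30+10=40, FN=8+5=13 → 390/443 = 0.8804
Weighted-F1 score = Σ (supportᵢ/N)·F1 scoreᵢ with N=664: (172/664)·0.7395 + (284/664)·0.8990 + (208/664)·0.8804 = 0.852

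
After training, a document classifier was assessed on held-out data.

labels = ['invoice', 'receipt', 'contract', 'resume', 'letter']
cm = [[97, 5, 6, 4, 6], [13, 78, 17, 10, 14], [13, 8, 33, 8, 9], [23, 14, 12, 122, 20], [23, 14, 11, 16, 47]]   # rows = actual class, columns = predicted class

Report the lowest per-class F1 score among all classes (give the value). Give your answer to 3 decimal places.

0.440

Per-class F1 score (2·TP/(2·TP+FP+FN)):
  invoice: TP=97, FP=13+13+23+23=72, FN=5+6+4+6=21 → 194/287 = 0.6760
  receipt: TP=78, FP=5+8+14+14=41, FN=13+17+10+14=54 → 156/251 = 0.6215
  contract: TP=33, FP=6+17+12+11=46, FN=13+8+8+9=38 → 66/150 = 0.4400
  resume: TP=122, FP=4+10+8+16=38, FN=23+14+12+20=69 → 244/351 = 0.6952
  letter: TP=47, FP=6+14+9+20=49, FN=23+14+11+16=64 → 94/207 = 0.4541
Lowest is class 'contract' with F1 score = 0.440.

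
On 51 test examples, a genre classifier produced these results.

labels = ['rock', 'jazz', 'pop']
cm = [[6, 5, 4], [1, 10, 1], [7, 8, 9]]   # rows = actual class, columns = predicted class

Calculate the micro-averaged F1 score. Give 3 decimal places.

Micro-averaging pools counts across classes: ΣTP=25, ΣFP=26, ΣFN=26.
Micro-F1 score = 2·TP/(2·TP+FP+FN) on pooled counts = 0.490 (equals overall accuracy in single-label multiclass).

0.490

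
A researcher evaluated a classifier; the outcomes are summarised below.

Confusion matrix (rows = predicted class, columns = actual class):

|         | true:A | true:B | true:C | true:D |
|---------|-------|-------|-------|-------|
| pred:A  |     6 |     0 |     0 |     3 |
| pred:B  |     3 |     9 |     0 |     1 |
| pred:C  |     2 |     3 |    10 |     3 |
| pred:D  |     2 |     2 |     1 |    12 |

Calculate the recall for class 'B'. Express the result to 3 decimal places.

0.643

One-vs-rest for 'B': TP = diagonal; FP = other classes predicted 'B'; FN = 'B' predicted as other.
recall = TP/(TP+FN).
B: TP=9, FN=0+3+2=5 → 9/14 = 0.6429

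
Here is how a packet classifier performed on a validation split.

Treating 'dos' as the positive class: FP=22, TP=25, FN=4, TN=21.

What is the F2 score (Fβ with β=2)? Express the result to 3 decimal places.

Fβ = (1+β²)·TP / ((1+β²)·TP + β²·FN + FP), with β²=4
= 5·25 / (5·25 + 4·4 + 22) = 0.767

0.767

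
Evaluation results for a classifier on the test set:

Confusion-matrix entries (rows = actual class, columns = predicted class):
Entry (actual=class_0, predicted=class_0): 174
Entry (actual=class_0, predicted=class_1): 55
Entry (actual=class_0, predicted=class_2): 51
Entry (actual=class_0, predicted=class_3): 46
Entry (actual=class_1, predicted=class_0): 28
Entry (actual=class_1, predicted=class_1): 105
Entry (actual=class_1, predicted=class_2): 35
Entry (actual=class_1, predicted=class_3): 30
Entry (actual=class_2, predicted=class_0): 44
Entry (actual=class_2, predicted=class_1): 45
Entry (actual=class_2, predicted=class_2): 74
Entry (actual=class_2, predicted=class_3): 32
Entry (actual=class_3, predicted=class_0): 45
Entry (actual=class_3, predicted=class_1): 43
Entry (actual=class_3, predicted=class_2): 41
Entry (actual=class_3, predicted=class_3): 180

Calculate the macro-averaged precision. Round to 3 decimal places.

0.504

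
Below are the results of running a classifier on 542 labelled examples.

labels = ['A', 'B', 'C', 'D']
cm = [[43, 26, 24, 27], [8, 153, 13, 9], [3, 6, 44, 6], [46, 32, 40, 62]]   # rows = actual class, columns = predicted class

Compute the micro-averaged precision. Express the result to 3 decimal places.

0.557

Micro-averaging pools counts across classes: ΣTP=302, ΣFP=240, ΣFN=240.
Micro-precision = TP/(TP+FP) on pooled counts = 0.557 (equals overall accuracy in single-label multiclass).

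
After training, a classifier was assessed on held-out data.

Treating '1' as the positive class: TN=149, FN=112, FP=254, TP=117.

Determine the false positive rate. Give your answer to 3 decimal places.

0.630

FPR = FP/(FP+TN) = 254/(254+149) = 0.630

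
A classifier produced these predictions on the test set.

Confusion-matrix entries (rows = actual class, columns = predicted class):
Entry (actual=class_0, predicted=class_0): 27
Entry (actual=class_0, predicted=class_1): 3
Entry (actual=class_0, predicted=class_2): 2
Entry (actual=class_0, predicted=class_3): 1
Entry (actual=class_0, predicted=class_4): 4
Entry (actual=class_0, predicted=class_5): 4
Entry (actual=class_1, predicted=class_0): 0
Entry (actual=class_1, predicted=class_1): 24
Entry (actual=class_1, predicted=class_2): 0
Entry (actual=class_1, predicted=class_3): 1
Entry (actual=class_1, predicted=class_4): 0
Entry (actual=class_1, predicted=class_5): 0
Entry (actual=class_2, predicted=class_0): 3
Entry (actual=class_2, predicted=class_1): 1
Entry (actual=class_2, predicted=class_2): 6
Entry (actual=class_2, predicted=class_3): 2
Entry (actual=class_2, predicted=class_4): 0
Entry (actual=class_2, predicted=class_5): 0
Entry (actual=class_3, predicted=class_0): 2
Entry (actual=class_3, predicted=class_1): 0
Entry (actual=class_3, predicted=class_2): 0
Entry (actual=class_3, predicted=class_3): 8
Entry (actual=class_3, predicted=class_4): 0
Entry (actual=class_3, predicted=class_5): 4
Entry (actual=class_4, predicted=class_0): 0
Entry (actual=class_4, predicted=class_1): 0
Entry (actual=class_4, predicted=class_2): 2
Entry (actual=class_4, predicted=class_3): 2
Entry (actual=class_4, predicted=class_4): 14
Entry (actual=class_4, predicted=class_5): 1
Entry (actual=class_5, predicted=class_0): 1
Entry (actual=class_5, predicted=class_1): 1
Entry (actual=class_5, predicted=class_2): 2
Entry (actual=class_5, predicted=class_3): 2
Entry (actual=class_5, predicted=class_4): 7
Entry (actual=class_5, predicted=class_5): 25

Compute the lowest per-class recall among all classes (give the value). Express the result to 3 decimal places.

0.500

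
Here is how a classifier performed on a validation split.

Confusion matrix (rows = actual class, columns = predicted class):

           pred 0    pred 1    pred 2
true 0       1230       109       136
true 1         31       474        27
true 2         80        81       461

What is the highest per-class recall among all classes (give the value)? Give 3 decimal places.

Per-class recall (TP/(TP+FN)):
  0: TP=1230, FN=109+136=245 → 1230/1475 = 0.8339
  1: TP=474, FN=31+27=58 → 474/532 = 0.8910
  2: TP=461, FN=80+81=161 → 461/622 = 0.7412
Highest is class '1' with recall = 0.891.

0.891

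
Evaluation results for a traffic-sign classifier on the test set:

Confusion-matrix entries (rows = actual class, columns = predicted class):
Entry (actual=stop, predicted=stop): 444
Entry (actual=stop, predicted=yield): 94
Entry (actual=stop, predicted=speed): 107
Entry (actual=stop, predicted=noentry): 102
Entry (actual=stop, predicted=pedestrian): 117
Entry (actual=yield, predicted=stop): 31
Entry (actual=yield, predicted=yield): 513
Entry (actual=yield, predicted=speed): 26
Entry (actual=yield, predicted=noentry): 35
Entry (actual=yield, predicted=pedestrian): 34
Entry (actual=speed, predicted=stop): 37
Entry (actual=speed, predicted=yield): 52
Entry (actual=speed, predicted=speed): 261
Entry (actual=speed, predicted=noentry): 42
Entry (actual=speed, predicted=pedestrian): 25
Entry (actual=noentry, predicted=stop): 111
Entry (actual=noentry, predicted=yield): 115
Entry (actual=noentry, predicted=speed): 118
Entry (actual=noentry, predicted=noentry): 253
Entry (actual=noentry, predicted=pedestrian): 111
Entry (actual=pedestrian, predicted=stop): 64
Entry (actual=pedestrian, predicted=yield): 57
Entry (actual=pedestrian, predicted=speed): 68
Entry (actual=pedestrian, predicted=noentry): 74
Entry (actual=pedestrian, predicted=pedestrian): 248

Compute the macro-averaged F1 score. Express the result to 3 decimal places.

0.537

Per-class F1 score (2·TP/(2·TP+FP+FN)):
  stop: TP=444, FP=31+37+111+64=243, FN=94+107+102+117=420 → 888/1551 = 0.5725
  yield: TP=513, FP=94+52+115+57=318, FN=31+26+35+34=126 → 1026/1470 = 0.6980
  speed: TP=261, FP=107+26+118+68=319, FN=37+52+42+25=156 → 522/997 = 0.5236
  noentry: TP=253, FP=102+35+42+74=253, FN=111+115+118+111=455 → 506/1214 = 0.4168
  pedestrian: TP=248, FP=117+34+25+111=287, FN=64+57+68+74=263 → 496/1046 = 0.4742
Macro-F1 score = mean = (0.5725 + 0.6980 + 0.5236 + 0.4168 + 0.4742) / 5 = 0.537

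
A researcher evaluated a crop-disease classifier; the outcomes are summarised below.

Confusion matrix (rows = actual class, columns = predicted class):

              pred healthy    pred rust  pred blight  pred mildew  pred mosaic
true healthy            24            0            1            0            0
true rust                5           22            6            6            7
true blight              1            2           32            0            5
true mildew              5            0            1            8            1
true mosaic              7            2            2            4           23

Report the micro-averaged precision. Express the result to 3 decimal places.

0.665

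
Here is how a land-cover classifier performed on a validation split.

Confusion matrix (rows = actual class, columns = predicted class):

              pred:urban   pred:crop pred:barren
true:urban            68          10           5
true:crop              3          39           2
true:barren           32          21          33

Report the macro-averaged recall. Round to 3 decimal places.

Per-class recall (TP/(TP+FN)):
  urban: TP=68, FN=10+5=15 → 68/83 = 0.8193
  crop: TP=39, FN=3+2=5 → 39/44 = 0.8864
  barren: TP=33, FN=32+21=53 → 33/86 = 0.3837
Macro-recall = mean = (0.8193 + 0.8864 + 0.3837) / 3 = 0.696

0.696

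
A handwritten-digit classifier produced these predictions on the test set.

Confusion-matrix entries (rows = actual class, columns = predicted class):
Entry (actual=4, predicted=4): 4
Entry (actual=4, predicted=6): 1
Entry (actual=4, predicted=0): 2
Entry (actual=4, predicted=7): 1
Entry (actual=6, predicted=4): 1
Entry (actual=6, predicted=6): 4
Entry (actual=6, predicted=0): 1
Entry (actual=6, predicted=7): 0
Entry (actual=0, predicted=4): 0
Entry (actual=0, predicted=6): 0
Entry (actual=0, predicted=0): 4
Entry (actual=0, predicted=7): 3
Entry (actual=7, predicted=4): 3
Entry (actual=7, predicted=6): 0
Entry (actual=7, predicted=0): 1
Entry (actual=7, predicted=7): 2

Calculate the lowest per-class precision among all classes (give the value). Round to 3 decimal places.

0.333

Per-class precision (TP/(TP+FP)):
  4: TP=4, FP=1+0+3=4 → 4/8 = 0.5000
  6: TP=4, FP=1+0+0=1 → 4/5 = 0.8000
  0: TP=4, FP=2+1+1=4 → 4/8 = 0.5000
  7: TP=2, FP=1+0+3=4 → 2/6 = 0.3333
Lowest is class '7' with precision = 0.333.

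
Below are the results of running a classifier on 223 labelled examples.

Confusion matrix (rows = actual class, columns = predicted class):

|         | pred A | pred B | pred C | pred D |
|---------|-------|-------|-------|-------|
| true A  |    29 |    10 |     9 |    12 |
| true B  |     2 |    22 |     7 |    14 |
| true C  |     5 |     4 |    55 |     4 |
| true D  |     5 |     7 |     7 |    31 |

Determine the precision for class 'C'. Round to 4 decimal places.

Take TP from the diagonal, FP from the rest of the 'C' prediction marginal, FN from the rest of the 'C' actual marginal.
precision = TP/(TP+FP).
C: TP=55, FP=9+7+7=23 → 55/78 = 0.70513

0.7051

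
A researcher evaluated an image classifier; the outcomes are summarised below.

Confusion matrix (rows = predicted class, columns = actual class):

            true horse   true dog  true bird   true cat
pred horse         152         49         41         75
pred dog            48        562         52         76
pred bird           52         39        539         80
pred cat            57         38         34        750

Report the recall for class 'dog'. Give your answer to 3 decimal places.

One-vs-rest for 'dog': TP = diagonal; FP = other classes predicted 'dog'; FN = 'dog' predicted as other.
recall = TP/(TP+FN).
dog: TP=562, FN=49+39+38=126 → 562/688 = 0.8169

0.817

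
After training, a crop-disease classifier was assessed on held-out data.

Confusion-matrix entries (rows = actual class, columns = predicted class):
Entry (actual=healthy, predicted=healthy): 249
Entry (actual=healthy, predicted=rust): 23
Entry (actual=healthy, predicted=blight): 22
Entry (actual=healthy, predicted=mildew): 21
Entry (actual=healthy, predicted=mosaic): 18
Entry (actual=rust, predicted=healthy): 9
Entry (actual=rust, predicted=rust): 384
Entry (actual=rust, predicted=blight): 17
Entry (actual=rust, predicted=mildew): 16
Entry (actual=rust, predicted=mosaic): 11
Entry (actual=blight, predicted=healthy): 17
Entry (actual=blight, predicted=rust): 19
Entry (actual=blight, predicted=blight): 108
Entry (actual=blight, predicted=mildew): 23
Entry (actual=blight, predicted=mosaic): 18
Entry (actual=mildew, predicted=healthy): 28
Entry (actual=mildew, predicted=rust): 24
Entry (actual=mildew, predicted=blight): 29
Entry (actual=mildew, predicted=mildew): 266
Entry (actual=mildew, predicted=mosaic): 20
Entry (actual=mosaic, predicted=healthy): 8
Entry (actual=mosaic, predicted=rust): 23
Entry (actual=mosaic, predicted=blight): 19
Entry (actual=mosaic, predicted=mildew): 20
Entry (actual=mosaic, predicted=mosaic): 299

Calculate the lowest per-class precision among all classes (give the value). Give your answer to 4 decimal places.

Per-class precision (TP/(TP+FP)):
  healthy: TP=249, FP=9+17+28+8=62 → 249/311 = 0.80064
  rust: TP=384, FP=23+19+24+23=89 → 384/473 = 0.81184
  blight: TP=108, FP=22+17+29+19=87 → 108/195 = 0.55385
  mildew: TP=266, FP=21+16+23+20=80 → 266/346 = 0.76879
  mosaic: TP=299, FP=18+11+18+20=67 → 299/366 = 0.81694
Lowest is class 'blight' with precision = 0.5538.

0.5538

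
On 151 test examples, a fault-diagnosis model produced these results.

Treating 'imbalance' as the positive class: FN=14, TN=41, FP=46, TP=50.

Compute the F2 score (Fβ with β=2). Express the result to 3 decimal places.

0.710

Fβ = (1+β²)·TP / ((1+β²)·TP + β²·FN + FP), with β²=4
= 5·50 / (5·50 + 4·14 + 46) = 0.710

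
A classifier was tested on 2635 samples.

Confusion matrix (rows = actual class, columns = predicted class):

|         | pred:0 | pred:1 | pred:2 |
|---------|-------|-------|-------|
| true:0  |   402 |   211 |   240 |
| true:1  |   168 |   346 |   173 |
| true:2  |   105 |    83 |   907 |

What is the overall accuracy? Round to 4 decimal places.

0.6281

Accuracy = trace / total = (402+346+907=1655) / 2635 = 1655/2635 = 0.6281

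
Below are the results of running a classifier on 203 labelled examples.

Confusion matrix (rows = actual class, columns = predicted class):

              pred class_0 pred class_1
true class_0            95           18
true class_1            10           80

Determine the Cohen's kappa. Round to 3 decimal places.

Observed agreement pₒ = trace/N = 175/203 = 0.8621
Expected agreement pₑ = Σ (rowᵢ·colᵢ)/N² = (113·105 + 90·98)/203² = 0.5020
κ = (pₒ − pₑ)/(1 − pₑ) = (0.8621 − 0.5020)/(1 − 0.5020) = 0.723

0.723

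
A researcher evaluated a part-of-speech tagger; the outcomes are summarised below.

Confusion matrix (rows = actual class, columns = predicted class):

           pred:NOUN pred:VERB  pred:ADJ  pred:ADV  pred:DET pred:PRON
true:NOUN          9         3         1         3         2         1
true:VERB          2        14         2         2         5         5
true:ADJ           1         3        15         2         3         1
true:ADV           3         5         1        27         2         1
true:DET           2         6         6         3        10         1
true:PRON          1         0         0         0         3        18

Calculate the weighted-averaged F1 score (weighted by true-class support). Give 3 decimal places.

0.567

Per-class F1 score (2·TP/(2·TP+FP+FN)):
  NOUN: TP=9, FP=2+1+3+2+1=9, FN=3+1+3+2+1=10 → 18/37 = 0.4865
  VERB: TP=14, FP=3+3+5+6+0=17, FN=2+2+2+5+5=16 → 28/61 = 0.4590
  ADJ: TP=15, FP=1+2+1+6+0=10, FN=1+3+2+3+1=10 → 30/50 = 0.6000
  ADV: TP=27, FP=3+2+2+3+0=10, FN=3+5+1+2+1=12 → 54/76 = 0.7105
  DET: TP=10, FP=2+5+3+2+3=15, FN=2+6+6+3+1=18 → 20/53 = 0.3774
  PRON: TP=18, FP=1+5+1+1+1=9, FN=1+0+0+0+3=4 → 36/49 = 0.7347
Weighted-F1 score = Σ (supportᵢ/N)·F1 scoreᵢ with N=163: (19/163)·0.4865 + (30/163)·0.4590 + (25/163)·0.6000 + (39/163)·0.7105 + (28/163)·0.3774 + (22/163)·0.7347 = 0.567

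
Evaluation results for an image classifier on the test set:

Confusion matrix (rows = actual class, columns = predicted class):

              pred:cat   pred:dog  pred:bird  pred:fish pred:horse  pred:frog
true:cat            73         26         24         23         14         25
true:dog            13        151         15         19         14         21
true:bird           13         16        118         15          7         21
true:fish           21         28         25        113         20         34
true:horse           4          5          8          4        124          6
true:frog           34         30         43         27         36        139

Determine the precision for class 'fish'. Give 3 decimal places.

0.562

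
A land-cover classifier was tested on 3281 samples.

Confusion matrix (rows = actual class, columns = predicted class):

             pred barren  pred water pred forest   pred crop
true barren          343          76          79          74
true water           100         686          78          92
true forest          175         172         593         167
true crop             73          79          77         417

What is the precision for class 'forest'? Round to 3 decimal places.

One-vs-rest for 'forest': TP = diagonal; FP = other classes predicted 'forest'; FN = 'forest' predicted as other.
precision = TP/(TP+FP).
forest: TP=593, FP=79+78+77=234 → 593/827 = 0.7170

0.717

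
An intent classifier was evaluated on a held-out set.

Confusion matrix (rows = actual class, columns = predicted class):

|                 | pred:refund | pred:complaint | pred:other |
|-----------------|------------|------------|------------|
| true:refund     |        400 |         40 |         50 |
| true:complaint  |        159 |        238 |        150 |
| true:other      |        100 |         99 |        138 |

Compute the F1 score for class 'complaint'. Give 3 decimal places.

Take TP from the diagonal, FP from the rest of the 'complaint' prediction marginal, FN from the rest of the 'complaint' actual marginal.
F1 score = 2·TP/(2·TP+FP+FN).
complaint: TP=238, FP=40+99=139, FN=159+150=309 → 476/924 = 0.5152

0.515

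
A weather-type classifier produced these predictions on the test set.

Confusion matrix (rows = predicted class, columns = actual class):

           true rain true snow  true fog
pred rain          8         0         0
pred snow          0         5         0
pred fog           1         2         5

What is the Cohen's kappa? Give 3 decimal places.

Observed agreement pₒ = trace/N = 18/21 = 0.8571
Expected agreement pₑ = Σ (rowᵢ·colᵢ)/N² = (9·8 + 7·5 + 5·8)/21² = 0.3333
κ = (pₒ − pₑ)/(1 − pₑ) = (0.8571 − 0.3333)/(1 − 0.3333) = 0.786

0.786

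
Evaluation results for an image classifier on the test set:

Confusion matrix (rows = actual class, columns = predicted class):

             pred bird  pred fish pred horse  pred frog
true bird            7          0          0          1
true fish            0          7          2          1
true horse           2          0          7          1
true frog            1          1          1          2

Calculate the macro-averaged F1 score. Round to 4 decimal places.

0.6639

Per-class F1 score (2·TP/(2·TP+FP+FN)):
  bird: TP=7, FP=0+2+1=3, FN=0+0+1=1 → 14/18 = 0.77778
  fish: TP=7, FP=0+0+1=1, FN=0+2+1=3 → 14/18 = 0.77778
  horse: TP=7, FP=0+2+1=3, FN=2+0+1=3 → 14/20 = 0.70000
  frog: TP=2, FP=1+1+1=3, FN=1+1+1=3 → 4/10 = 0.40000
Macro-F1 score = mean = (0.77778 + 0.77778 + 0.70000 + 0.40000) / 4 = 0.6639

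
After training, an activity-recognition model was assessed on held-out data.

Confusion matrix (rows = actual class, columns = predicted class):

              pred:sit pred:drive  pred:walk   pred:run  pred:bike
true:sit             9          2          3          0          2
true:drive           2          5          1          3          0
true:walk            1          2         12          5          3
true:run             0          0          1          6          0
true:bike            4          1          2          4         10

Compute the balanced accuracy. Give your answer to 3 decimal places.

0.574

Balanced accuracy = mean of per-class recall.
  sit: recall = 9/16 = 0.5625
  drive: recall = 5/11 = 0.4545
  walk: recall = 12/23 = 0.5217
  run: recall = 6/7 = 0.8571
  bike: recall = 10/21 = 0.4762
Mean = (0.5625 + 0.4545 + 0.5217 + 0.8571 + 0.4762) / 5 = 0.574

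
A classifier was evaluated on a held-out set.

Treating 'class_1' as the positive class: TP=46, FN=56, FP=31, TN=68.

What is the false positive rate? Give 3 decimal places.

0.313

FPR = FP/(FP+TN) = 31/(31+68) = 0.313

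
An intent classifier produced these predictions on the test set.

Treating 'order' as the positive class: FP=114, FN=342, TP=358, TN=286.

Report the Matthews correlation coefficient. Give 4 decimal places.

0.2201

MCC = (TP·TN − FP·FN) / √((TP+FP)(TP+FN)(TN+FP)(TN+FN))
Numerator = 358·286 − 114·342 = 63400
Denominator = √(472·700·400·628) = √82996480000 = 288091.0967
MCC = 63400 / 288091.0967 = 0.2201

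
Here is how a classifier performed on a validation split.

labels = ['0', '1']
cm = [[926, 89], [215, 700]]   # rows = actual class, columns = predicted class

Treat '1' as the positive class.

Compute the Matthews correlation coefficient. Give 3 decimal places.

MCC = (TP·TN − FP·FN) / √((TP+FP)(TP+FN)(TN+FP)(TN+FN))
Numerator = 700·926 − 89·215 = 629065
Denominator = √(789·915·1015·1141) = √836083752525 = 914376.1548
MCC = 629065 / 914376.1548 = 0.688

0.688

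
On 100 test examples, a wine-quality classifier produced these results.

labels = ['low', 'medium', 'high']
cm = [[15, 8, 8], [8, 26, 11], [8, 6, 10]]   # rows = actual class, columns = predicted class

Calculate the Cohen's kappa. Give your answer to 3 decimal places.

0.251

Observed agreement pₒ = trace/N = 51/100 = 0.5100
Expected agreement pₑ = Σ (rowᵢ·colᵢ)/N² = (31·31 + 45·40 + 24·29)/100² = 0.3457
κ = (pₒ − pₑ)/(1 − pₑ) = (0.5100 − 0.3457)/(1 − 0.3457) = 0.251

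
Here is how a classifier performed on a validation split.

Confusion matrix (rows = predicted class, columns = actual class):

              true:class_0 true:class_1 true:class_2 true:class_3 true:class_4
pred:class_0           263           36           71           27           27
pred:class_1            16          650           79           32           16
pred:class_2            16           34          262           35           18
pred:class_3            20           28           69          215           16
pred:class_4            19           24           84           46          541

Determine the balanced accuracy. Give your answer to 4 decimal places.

0.7148

Balanced accuracy = mean of per-class recall.
  class_0: recall = 263/334 = 0.78743
  class_1: recall = 650/772 = 0.84197
  class_2: recall = 262/565 = 0.46372
  class_3: recall = 215/355 = 0.60563
  class_4: recall = 541/618 = 0.87540
Mean = (0.78743 + 0.84197 + 0.46372 + 0.60563 + 0.87540) / 5 = 0.7148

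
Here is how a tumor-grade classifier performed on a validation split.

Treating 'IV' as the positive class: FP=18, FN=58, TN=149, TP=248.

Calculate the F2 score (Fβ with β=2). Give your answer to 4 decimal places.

0.8322

Fβ = (1+β²)·TP / ((1+β²)·TP + β²·FN + FP), with β²=4
= 5·248 / (5·248 + 4·58 + 18) = 0.8322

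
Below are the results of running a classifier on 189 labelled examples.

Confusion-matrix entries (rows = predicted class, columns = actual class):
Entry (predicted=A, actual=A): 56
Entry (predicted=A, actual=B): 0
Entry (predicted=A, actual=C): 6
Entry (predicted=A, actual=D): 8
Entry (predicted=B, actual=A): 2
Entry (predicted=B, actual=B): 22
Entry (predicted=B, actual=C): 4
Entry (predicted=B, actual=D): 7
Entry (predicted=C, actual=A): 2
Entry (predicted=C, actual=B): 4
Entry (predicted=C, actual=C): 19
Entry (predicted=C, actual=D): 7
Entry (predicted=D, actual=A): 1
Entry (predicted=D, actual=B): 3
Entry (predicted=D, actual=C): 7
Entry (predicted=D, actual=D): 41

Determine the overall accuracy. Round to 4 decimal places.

0.7302

Accuracy = trace / total = (56+22+19+41=138) / 189 = 138/189 = 0.7302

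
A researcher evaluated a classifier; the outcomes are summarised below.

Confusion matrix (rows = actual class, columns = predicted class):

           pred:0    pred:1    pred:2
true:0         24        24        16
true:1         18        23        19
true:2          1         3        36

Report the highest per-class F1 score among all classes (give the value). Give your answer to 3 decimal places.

0.649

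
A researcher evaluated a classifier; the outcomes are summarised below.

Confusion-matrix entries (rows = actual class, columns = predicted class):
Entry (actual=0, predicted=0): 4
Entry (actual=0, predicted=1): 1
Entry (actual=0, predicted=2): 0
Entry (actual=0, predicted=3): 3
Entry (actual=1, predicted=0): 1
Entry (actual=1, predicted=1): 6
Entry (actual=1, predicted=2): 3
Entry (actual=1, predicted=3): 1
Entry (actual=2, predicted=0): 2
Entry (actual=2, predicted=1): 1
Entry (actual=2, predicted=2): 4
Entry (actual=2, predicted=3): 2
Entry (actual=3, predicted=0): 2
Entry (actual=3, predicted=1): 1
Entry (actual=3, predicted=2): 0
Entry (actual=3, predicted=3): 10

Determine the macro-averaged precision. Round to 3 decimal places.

Per-class precision (TP/(TP+FP)):
  0: TP=4, FP=1+2+2=5 → 4/9 = 0.4444
  1: TP=6, FP=1+1+1=3 → 6/9 = 0.6667
  2: TP=4, FP=0+3+0=3 → 4/7 = 0.5714
  3: TP=10, FP=3+1+2=6 → 10/16 = 0.6250
Macro-precision = mean = (0.4444 + 0.6667 + 0.5714 + 0.6250) / 4 = 0.577

0.577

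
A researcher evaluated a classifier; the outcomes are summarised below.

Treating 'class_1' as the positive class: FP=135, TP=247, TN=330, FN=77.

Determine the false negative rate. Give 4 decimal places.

0.2377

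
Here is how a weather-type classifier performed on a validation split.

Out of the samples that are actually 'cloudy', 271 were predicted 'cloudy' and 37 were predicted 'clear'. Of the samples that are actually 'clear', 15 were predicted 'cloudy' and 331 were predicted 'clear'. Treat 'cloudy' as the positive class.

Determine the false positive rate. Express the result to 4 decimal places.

0.0434

FPR = FP/(FP+TN) = 15/(15+331) = 0.0434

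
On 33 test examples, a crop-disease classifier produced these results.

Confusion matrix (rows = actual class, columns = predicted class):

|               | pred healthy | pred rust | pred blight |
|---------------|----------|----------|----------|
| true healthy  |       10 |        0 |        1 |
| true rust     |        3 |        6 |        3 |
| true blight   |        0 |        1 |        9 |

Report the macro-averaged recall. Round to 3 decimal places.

0.770

Per-class recall (TP/(TP+FN)):
  healthy: TP=10, FN=0+1=1 → 10/11 = 0.9091
  rust: TP=6, FN=3+3=6 → 6/12 = 0.5000
  blight: TP=9, FN=0+1=1 → 9/10 = 0.9000
Macro-recall = mean = (0.9091 + 0.5000 + 0.9000) / 3 = 0.770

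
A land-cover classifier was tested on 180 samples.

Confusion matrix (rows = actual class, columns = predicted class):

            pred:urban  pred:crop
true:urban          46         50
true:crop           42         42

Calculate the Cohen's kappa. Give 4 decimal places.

Observed agreement pₒ = trace/N = 88/180 = 0.48889
Expected agreement pₑ = Σ (rowᵢ·colᵢ)/N² = (96·88 + 84·92)/180² = 0.49926
κ = (pₒ − pₑ)/(1 − pₑ) = (0.48889 − 0.49926)/(1 − 0.49926) = -0.0207

-0.0207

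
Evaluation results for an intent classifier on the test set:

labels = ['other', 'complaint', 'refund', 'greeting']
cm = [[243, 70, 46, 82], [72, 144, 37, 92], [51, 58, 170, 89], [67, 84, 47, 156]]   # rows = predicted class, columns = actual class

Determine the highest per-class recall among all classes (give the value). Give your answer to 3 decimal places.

Per-class recall (TP/(TP+FN)):
  other: TP=243, FN=72+51+67=190 → 243/433 = 0.5612
  complaint: TP=144, FN=70+58+84=212 → 144/356 = 0.4045
  refund: TP=170, FN=46+37+47=130 → 170/300 = 0.5667
  greeting: TP=156, FN=82+92+89=263 → 156/419 = 0.3723
Highest is class 'refund' with recall = 0.567.

0.567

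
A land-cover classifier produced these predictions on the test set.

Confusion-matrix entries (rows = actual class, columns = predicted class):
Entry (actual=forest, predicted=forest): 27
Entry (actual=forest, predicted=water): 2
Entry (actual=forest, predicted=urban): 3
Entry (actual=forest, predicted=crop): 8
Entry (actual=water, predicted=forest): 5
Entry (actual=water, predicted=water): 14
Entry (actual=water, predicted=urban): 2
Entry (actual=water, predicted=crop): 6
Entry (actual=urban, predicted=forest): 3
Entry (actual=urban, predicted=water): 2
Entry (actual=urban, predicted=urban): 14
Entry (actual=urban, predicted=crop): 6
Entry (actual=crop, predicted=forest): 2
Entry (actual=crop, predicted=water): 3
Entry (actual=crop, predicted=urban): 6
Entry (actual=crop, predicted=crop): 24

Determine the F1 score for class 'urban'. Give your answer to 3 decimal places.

Treat 'urban' as positive and all other classes as negative.
F1 score = 2·TP/(2·TP+FP+FN).
urban: TP=14, FP=3+2+6=11, FN=3+2+6=11 → 28/50 = 0.5600

0.560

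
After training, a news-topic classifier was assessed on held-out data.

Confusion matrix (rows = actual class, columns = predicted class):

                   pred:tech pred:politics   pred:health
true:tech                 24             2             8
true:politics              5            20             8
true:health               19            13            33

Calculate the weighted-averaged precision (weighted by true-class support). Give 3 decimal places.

Per-class precision (TP/(TP+FP)):
  tech: TP=24, FP=5+19=24 → 24/48 = 0.5000
  politics: TP=20, FP=2+13=15 → 20/35 = 0.5714
  health: TP=33, FP=8+8=16 → 33/49 = 0.6735
Weighted-precision = Σ (supportᵢ/N)·precisionᵢ with N=132: (34/132)·0.5000 + (33/132)·0.5714 + (65/132)·0.6735 = 0.603

0.603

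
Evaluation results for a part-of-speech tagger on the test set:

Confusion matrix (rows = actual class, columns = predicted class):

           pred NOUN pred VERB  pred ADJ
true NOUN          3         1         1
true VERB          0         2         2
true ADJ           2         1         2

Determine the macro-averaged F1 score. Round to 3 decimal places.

0.500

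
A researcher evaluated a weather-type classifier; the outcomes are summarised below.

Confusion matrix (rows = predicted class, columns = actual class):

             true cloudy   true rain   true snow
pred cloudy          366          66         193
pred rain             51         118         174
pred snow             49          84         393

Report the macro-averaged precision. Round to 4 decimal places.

0.5589

Per-class precision (TP/(TP+FP)):
  cloudy: TP=366, FP=66+193=259 → 366/625 = 0.58560
  rain: TP=118, FP=51+174=225 → 118/343 = 0.34402
  snow: TP=393, FP=49+84=133 → 393/526 = 0.74715
Macro-precision = mean = (0.58560 + 0.34402 + 0.74715) / 3 = 0.5589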